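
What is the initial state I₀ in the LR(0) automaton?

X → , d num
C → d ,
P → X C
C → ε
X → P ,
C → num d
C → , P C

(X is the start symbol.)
{ [P → . X C], [X → . , d num], [X → . P ,], [X' → . X] }

First, augment the grammar with X' → X
I₀ = CLOSURE({ [X' → . X] }):
  [X' → . X] has the dot before X: add [X → . , d num], [X → . P ,]
  [X → . P ,] has the dot before P: add [P → . X C]
No further items can be added.

I₀ = { [P → . X C], [X → . , d num], [X → . P ,], [X' → . X] }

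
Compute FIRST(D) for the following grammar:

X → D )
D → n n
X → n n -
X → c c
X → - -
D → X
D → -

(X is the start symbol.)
To compute FIRST(D), examine every production with D on the left-hand side, reading each right-hand side left to right until a non-nullable symbol is reached.

FIRST sets of the other non-terminals involved (by the same procedure, iterated to a fixed point):
  FIRST(X) = { '-', 'c', 'n' }

From D → n n:
  - n is a terminal: add 'n' and stop
From D → X:
  - X is a non-terminal: add FIRST(X) \ {ε} = { '-', 'c', 'n' }
    X is not nullable, so stop
From D → -:
  - '-' is a terminal: add '-' and stop

Collecting: FIRST(D) = { '-', 'c', 'n' }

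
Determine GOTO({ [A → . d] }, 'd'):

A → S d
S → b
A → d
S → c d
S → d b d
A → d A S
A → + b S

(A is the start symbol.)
GOTO(I, 'd') = CLOSURE({ [A → αX.β] : [A → α.Xβ] ∈ I, X = 'd' })

Items with dot before 'd', with the dot advanced:
  [A → . d] → [A → d .]
Closure adds nothing (no advanced item has the dot before a non-terminal).

GOTO = { [A → d .] }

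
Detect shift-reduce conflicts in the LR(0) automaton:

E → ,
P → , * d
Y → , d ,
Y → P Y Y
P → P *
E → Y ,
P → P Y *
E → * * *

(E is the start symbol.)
Yes — I2: [E → , .] vs [P → , . * d]

Augment with E' → E and build the canonical LR(0) collection (I0 = CLOSURE({[E' → . E]}), then GOTO on every symbol after a dot until no new states appear). It has 18 states:
  I0: { [E → . * * *], [E → . ,], [E → . Y ,], [E' → . E], [P → . , * d], [P → . P *], [P → . P Y *], [Y → . , d ,], [Y → . P Y Y] }  — shift
  I1: { [E → * . * *] }  — shift
  I2: { [E → , .], [P → , . * d], [Y → , . d ,] }  — shift, reduce
  I3: { [E' → E .] }  — accept
  I4: { [P → . , * d], [P → . P *], [P → . P Y *], [P → P . *], [P → P . Y *], [Y → . , d ,], [Y → . P Y Y], [Y → P . Y Y] }  — shift
  I5: { [E → Y . ,] }  — shift
  I6: { [E → Y , .] }  — reduce
  I7: { [P → P * .] }  — reduce
  I8: { [P → , . * d], [Y → , . d ,] }  — shift
  I9: { [P → . , * d], [P → . P *], [P → . P Y *], [P → P Y . *], [Y → . , d ,], [Y → . P Y Y], [Y → P Y . Y] }  — shift
  I10: { [P → P Y * .] }  — reduce
  I11: { [Y → P Y Y .] }  — reduce
  I12: { [P → , * . d] }  — shift
  I13: { [Y → , d . ,] }  — shift
  I14: { [Y → , d , .] }  — reduce
  I15: { [P → , * d .] }  — reduce
  I16: { [E → * * . *] }  — shift
  I17: { [E → * * * .] }  — reduce

I2 contains reduce item [E → , .] and shift items [P → , . * d], [Y → , . d ,] — shift-reduce conflict.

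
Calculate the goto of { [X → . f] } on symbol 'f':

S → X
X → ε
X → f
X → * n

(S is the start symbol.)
GOTO(I, 'f') = CLOSURE({ [A → αX.β] : [A → α.Xβ] ∈ I, X = 'f' })

Items with dot before 'f', with the dot advanced:
  [X → . f] → [X → f .]
Closure adds nothing (no advanced item has the dot before a non-terminal).

GOTO = { [X → f .] }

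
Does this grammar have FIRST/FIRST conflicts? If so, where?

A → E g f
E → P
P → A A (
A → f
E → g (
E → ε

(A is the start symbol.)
FIRST sets of the non-terminals at (or reachable through a nullable prefix from) the front of some alternative:
  FIRST(E) = { 'f', 'g', ε }
  FIRST(P) = { 'f', 'g' }

Productions for A:
  A → E g f: FIRST = { 'f', 'g' }
  A → f: FIRST = { 'f' }
Productions for E:
  E → P: FIRST = { 'f', 'g' }
  E → g (: FIRST = { 'g' }
  E → ε: FIRST = { ε }
P has only one production, so no FIRST/FIRST conflict is possible there.

Conflict for A: A → E g f and A → f
  Overlap: { 'f' }
Conflict for E: E → P and E → g (
  Overlap: { 'g' }

Answer: Yes. A → E g f / A → f on { 'f' }; E → P / E → g '(' on { 'g' }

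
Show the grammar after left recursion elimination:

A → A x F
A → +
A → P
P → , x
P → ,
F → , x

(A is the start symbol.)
A is directly left-recursive. The standard transformation for
  A → A α₁ | ... | A α_m | β₁ | ... | β_n
is
  A  → β₁ A' | ... | β_n A'
  A' → α₁ A' | ... | α_m A' | ε

A → + becomes A → + A'
A → P becomes A → P A'
A → A x F becomes A' → x F A'
Add A' → ε

Productions for other non-terminals are unchanged:
  P → , x
  P → ,
  F → , x

Resulting grammar:
A → + A'
A → P A'
A' → x F A'
A' → ε
P → , x
P → ,
F → , x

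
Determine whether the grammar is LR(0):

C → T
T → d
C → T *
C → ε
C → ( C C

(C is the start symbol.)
No. Shift-reduce conflict between [C → .] and [C → . ( C C]

A grammar is LR(0) if no state in the canonical LR(0) collection has:
  - both a shift item (dot before a terminal) and a complete item (shift-reduce conflict), or
  - two or more complete items (reduce-reduce conflict; the accept item [C' → C .] counts as a complete item here).

Augment with C' → C and build the canonical LR(0) collection (I0 = CLOSURE({[C' → . C]}), then GOTO on every symbol after a dot until no new states appear). It has 8 states:
  I0: { [C → . ( C C], [C → . T *], [C → . T], [C → .], [C' → . C], [T → . d] }  — shift, reduce
  I1: { [C → ( . C C], [C → . ( C C], [C → . T *], [C → . T], [C → .], [T → . d] }  — shift, reduce
  I2: { [C' → C .] }  — accept
  I3: { [C → T . *], [C → T .] }  — shift, reduce
  I4: { [T → d .] }  — reduce
  I5: { [C → T * .] }  — reduce
  I6: { [C → ( C . C], [C → . ( C C], [C → . T *], [C → . T], [C → .], [T → . d] }  — shift, reduce
  I7: { [C → ( C C .] }  — reduce

Conflict in state I0:
  Shift-reduce conflict between [C → .] and [C → . ( C C]
So the grammar is NOT LR(0).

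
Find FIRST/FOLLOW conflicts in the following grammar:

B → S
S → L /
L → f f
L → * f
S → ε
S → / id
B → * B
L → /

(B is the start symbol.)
Nullable non-terminals: B, S.
FIRST sets used below: FIRST(S) = { '*', '/', 'f', ε }, FIRST(L) = { '*', '/', 'f' }

B: nullable alternative(s) B → S; FOLLOW(B) = { $ }
  B → S: FIRST \ {ε} = { '*', '/', 'f' } — this is the only nullable alternative, skip
  B → * B: FIRST \ {ε} = { '*' } — disjoint from FOLLOW(B)

S: nullable alternative(s) S → ε; FOLLOW(S) = { $ }
  S → L /: FIRST \ {ε} = { '*', '/', 'f' } — disjoint from FOLLOW(S)
  S → ε: FIRST \ {ε} = { } — this is the only nullable alternative, skip
  S → / id: FIRST \ {ε} = { '/' } — disjoint from FOLLOW(S)

L has no nullable alternative, so no FIRST/FOLLOW check is needed there.

No FIRST/FOLLOW conflicts found.

Answer: No FIRST/FOLLOW conflicts.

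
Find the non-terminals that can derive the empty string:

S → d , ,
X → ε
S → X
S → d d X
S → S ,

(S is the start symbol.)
A non-terminal is nullable if it can derive ε (the empty string): either it has an ε-production, or it has a production whose right-hand side consists entirely of nullable non-terminals.

ε-productions: X → ε
So X is immediately nullable.
S → X: every symbol on the right is nullable, so S is nullable too.
Every non-terminal is now nullable.
Nullable = { 'S', 'X' }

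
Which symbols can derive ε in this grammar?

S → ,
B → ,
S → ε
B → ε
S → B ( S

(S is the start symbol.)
{ 'B', 'S' }

A non-terminal is nullable if it can derive ε (the empty string): either it has an ε-production, or it has a production whose right-hand side consists entirely of nullable non-terminals.

ε-productions: S → ε, B → ε
So S, B are immediately nullable.
Every non-terminal is now nullable.
Nullable = { 'B', 'S' }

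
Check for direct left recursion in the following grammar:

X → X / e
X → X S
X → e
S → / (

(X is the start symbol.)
Yes, X is left-recursive

X → X / e: LEFT RECURSIVE (starts with X)
X → X S: LEFT RECURSIVE (starts with X)
X → e: starts with e
S → / (: starts with '/'

The grammar has direct left recursion on: X.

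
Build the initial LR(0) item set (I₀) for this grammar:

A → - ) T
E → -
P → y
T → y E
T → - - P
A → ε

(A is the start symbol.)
First, augment the grammar with A' → A
I₀ = CLOSURE({ [A' → . A] }):
  [A' → . A] has the dot before A: add [A → . - ) T], [A → .]
No further items can be added.

I₀ = { [A → . - ) T], [A → .], [A' → . A] }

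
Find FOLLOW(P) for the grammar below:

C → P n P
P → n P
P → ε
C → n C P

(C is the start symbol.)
{ $, 'n' }

To compute FOLLOW(P), find every occurrence of P on a right-hand side N → α P β: add FIRST(β) \ {ε}, and if β is empty or nullable also add FOLLOW(N). Iterate to a fixed point.

In C → P n P: P is followed by n P, add FIRST(n P) \ {ε} = { 'n' }
In C → P n P: P is at the end, add FOLLOW(C)
In P → n P: P is at the end; this adds FOLLOW(P) to itself — nothing new
In C → n C P: P is at the end, add FOLLOW(C)

The FOLLOW sets referred to above (computed the same way, to a fixed point):
  FOLLOW(C) = { $, 'n' }

Taking the union: FOLLOW(P) = { $, 'n' }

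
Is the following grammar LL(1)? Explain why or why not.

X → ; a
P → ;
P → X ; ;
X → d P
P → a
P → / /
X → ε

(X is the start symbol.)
No. Predict set conflict for X: { ';' }

A grammar is LL(1) if for each non-terminal N with multiple productions, the predict sets of those productions are pairwise disjoint, where PREDICT(N → α) = (FIRST(α) \ {ε}) ∪ (FOLLOW(N) if α ⇒* ε).

Relevant sets:
  FIRST(X) = { ';', 'd', ε }
  FOLLOW(X) = { $, ';' }

For X:
  PREDICT(X → ';' a) = { ';' }
  PREDICT(X → d P) = { 'd' }
  PREDICT(X → ε) = { $, ';' }
For P:
  PREDICT(P → ';') = { ';' }
  PREDICT(P → X ';' ';') = { ';', 'd' }
  PREDICT(P → a) = { 'a' }
  PREDICT(P → '/' '/') = { '/' }

Conflict found: Predict set conflict for X: { ';' }
The grammar is NOT LL(1).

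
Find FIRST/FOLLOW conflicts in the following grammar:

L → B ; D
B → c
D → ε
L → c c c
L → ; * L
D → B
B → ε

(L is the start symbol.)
A FIRST/FOLLOW conflict occurs when a non-terminal N has a nullable alternative N → β (β ⇒* ε) and another alternative N → α with FIRST(α) ∩ FOLLOW(N) ≠ ∅: on such a lookahead the parser cannot decide between expanding α and letting N vanish via β.

Nullable non-terminals: B, D.
FIRST sets used below: FIRST(B) = { 'c', ε }

B: nullable alternative(s) B → ε; FOLLOW(B) = { $, ';' }
  B → c: FIRST \ {ε} = { 'c' } — disjoint from FOLLOW(B)
  B → ε: FIRST \ {ε} = { } — this is the only nullable alternative, skip

D: nullable alternative(s) D → ε, D → B; FOLLOW(D) = { $ }
  D → ε: FIRST \ {ε} = { } — disjoint from FOLLOW(D)
  D → B: FIRST \ {ε} = { 'c' } — disjoint from FOLLOW(D)

L has no nullable alternative, so no FIRST/FOLLOW check is needed there.

No FIRST/FOLLOW conflicts found.

Answer: No FIRST/FOLLOW conflicts.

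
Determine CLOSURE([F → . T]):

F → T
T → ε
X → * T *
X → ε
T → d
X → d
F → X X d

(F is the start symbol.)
{ [F → . T], [T → . d], [T → .] }

Start with: [F → . T]
  [F → . T] has the dot before T: add [T → .], [T → . d]
No further items can be added.

CLOSURE = { [F → . T], [T → . d], [T → .] }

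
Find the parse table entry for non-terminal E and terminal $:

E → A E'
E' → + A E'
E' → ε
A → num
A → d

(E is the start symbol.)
Empty (error entry)

To find M[E, $], we find productions for E where $ is in the predict set (PREDICT(N → α) = (FIRST(α) \ {ε}) ∪ (FOLLOW(N) if α ⇒* ε)).

Relevant sets:
  FIRST(A) = { 'd', 'num' }

E → A E': PREDICT = { 'd', 'num' }

M[E, $] is empty (no production applies)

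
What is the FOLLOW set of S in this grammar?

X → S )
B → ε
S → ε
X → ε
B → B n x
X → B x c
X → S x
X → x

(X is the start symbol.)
In X → S ): S is followed by ')', add FIRST(')') \ {ε} = { ')' }
In X → S x: S is followed by x, add FIRST(x) \ {ε} = { 'x' }

Taking the union: FOLLOW(S) = { ')', 'x' }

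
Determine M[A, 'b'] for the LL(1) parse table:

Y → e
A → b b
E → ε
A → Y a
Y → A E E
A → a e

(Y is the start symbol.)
A → b b, A → Y a

To find M[A, 'b'], we find productions for A where 'b' is in the predict set (PREDICT(N → α) = (FIRST(α) \ {ε}) ∪ (FOLLOW(N) if α ⇒* ε)).

Relevant sets:
  FIRST(Y) = { 'a', 'b', 'e' }

A → b b: PREDICT = { 'b' }
  'b' is in predict set, so this production goes in M[A, 'b']
A → Y a: PREDICT = { 'a', 'b', 'e' }
  'b' is in predict set, so this production goes in M[A, 'b']
A → a e: PREDICT = { 'a' }

M[A, 'b'] = A → b b, A → Y a  (a multiply-defined cell — the grammar is not LL(1))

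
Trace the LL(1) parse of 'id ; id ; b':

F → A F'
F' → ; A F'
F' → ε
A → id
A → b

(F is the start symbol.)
Stack is shown with the top on the left.

Stack     Input          Action
-------------------------------
F $       id ; id ; b $  output F → A F'
A F' $    id ; id ; b $  output A → id
id F' $   id ; id ; b $  match 'id'
F' $      ; id ; b $     output F' → ; A F'
; A F' $  ; id ; b $     match ';'
A F' $    id ; b $       output A → id
id F' $   id ; b $       match 'id'
F' $      ; b $          output F' → ; A F'
; A F' $  ; b $          match ';'
A F' $    b $            output A → b
b F' $    b $            match 'b'
F' $      $              output F' → ε
$         $              accept

The string is accepted.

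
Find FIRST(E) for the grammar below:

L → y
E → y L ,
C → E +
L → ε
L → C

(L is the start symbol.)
To compute FIRST(E), examine every production with E on the left-hand side, reading each right-hand side left to right until a non-nullable symbol is reached.

From E → y L ,:
  - y is a terminal: add 'y' and stop

Collecting: FIRST(E) = { 'y' }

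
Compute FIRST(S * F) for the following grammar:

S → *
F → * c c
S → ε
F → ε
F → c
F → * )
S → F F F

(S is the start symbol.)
FIRST sets of the non-terminals involved (from the grammar, by fixed-point iteration):
  FIRST(S) = { '*', 'c', ε }

To compute FIRST(S * F), process the symbols left to right:
Symbol S is a non-terminal. Add FIRST(S) \ {ε} = { '*', 'c' }
S is nullable (ε ∈ FIRST(S)), continue to the next symbol.
Symbol * is a terminal. Add '*' and stop.
FIRST(S * F) = { '*', 'c' }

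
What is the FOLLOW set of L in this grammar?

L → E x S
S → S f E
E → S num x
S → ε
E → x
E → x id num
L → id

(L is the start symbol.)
{ $ }

L is the start symbol, so $ ∈ FOLLOW(L).
L does not occur on any right-hand side.

Taking the union: FOLLOW(L) = { $ }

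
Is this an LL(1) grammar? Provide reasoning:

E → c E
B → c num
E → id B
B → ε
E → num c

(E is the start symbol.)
Yes, the grammar is LL(1).

Relevant sets:
  FOLLOW(B) = { $ }

For E:
  PREDICT(E → c E) = { 'c' }
  PREDICT(E → id B) = { 'id' }
  PREDICT(E → num c) = { 'num' }
For B:
  PREDICT(B → c num) = { 'c' }
  PREDICT(B → ε) = { $ }

All predict sets are disjoint. The grammar IS LL(1).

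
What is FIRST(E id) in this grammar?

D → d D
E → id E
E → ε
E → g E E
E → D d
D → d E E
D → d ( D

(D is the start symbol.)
{ 'd', 'g', 'id' }

FIRST sets of the non-terminals involved (from the grammar, by fixed-point iteration):
  FIRST(E) = { 'd', 'g', 'id', ε }

To compute FIRST(E id), process the symbols left to right:
Symbol E is a non-terminal. Add FIRST(E) \ {ε} = { 'd', 'g', 'id' }
E is nullable (ε ∈ FIRST(E)), continue to the next symbol.
Symbol id is a terminal. Add 'id' and stop.
FIRST(E id) = { 'd', 'g', 'id' }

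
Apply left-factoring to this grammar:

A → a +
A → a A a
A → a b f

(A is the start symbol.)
A → a A'
A' → +
A' → A a
A' → b f

Left-factoring transforms A → αβ₁ | αβ₂ into A → αA' and A' → β₁ | β₂
(α is the longest common prefix among the alternatives). Repeat until
no nonterminal has two alternatives with a common prefix.

Round 1: A has alternatives sharing prefix 'a'. Introduce A': A → a A'
  Add: A' → +
  Add: A' → A a
  Add: A' → b f

No remaining common prefixes — done.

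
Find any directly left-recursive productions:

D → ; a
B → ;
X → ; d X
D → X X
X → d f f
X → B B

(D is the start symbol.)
No direct left recursion

D → ; a: starts with ';'
B → ;: starts with ';'
X → ; d X: starts with ';'
D → X X: starts with X
X → d f f: starts with d
X → B B: starts with B

No direct left recursion found.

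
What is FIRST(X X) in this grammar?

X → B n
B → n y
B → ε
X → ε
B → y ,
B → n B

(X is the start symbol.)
{ 'n', 'y', ε }

FIRST sets of the non-terminals involved (from the grammar, by fixed-point iteration):
  FIRST(X) = { 'n', 'y', ε }

To compute FIRST(X X), process the symbols left to right:
Symbol X is a non-terminal. Add FIRST(X) \ {ε} = { 'n', 'y' }
X is nullable (ε ∈ FIRST(X)), continue to the next symbol.
Symbol X is a non-terminal. Add FIRST(X) \ {ε} = { 'n', 'y' }
X is nullable (ε ∈ FIRST(X)), continue to the next symbol.
All symbols are nullable, so ε is in the result.
FIRST(X X) = { 'n', 'y', ε }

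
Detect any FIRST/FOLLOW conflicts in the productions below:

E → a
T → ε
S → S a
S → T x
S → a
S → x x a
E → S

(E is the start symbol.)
No FIRST/FOLLOW conflicts.

A FIRST/FOLLOW conflict occurs when a non-terminal N has a nullable alternative N → β (β ⇒* ε) and another alternative N → α with FIRST(α) ∩ FOLLOW(N) ≠ ∅: on such a lookahead the parser cannot decide between expanding α and letting N vanish via β.

Nullable non-terminals: T.
T has a nullable alternative but only one production, so nothing to check.

E, S have no nullable alternative, so no FIRST/FOLLOW check is needed there.

No FIRST/FOLLOW conflicts found.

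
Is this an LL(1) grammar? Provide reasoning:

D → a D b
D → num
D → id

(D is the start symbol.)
A grammar is LL(1) if for each non-terminal N with multiple productions, the predict sets of those productions are pairwise disjoint, where PREDICT(N → α) = (FIRST(α) \ {ε}) ∪ (FOLLOW(N) if α ⇒* ε).

For D:
  PREDICT(D → a D b) = { 'a' }
  PREDICT(D → num) = { 'num' }
  PREDICT(D → id) = { 'id' }

All predict sets are disjoint. The grammar IS LL(1).

Answer: Yes, the grammar is LL(1).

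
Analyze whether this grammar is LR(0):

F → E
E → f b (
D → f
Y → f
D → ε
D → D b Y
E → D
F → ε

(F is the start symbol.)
A grammar is LR(0) if no state in the canonical LR(0) collection has:
  - both a shift item (dot before a terminal) and a complete item (shift-reduce conflict), or
  - two or more complete items (reduce-reduce conflict; the accept item [F' → F .] counts as a complete item here).

Augment with F' → F and build the canonical LR(0) collection (I0 = CLOSURE({[F' → . F]}), then GOTO on every symbol after a dot until no new states appear). It has 10 states:
  I0: { [D → . D b Y], [D → . f], [D → .], [E → . D], [E → . f b (], [F → . E], [F → .], [F' → . F] }  — shift, 2 reduces
  I1: { [D → D . b Y], [E → D .] }  — shift, reduce
  I2: { [F → E .] }  — reduce
  I3: { [F' → F .] }  — accept
  I4: { [D → f .], [E → f . b (] }  — shift, reduce
  I5: { [E → f b . (] }  — shift
  I6: { [E → f b ( .] }  — reduce
  I7: { [D → D b . Y], [Y → . f] }  — shift
  I8: { [D → D b Y .] }  — reduce
  I9: { [Y → f .] }  — reduce

Conflict in state I0:
  Shift-reduce conflict between [D → .] and [D → . f]
So the grammar is NOT LR(0).

Answer: No. Shift-reduce conflict between [D → .] and [D → . f]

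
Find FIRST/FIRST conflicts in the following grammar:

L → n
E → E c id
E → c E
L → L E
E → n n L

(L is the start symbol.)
A FIRST/FIRST conflict occurs when two productions N → α and N → β for the same non-terminal have FIRST(α) ∩ FIRST(β) ≠ ∅ (with ε ∈ FIRST of a nullable right-hand side, so two nullable alternatives also conflict).

FIRST sets of the non-terminals at (or reachable through a nullable prefix from) the front of some alternative:
  FIRST(L) = { 'n' }
  FIRST(E) = { 'c', 'n' }

Productions for L:
  L → n: FIRST = { 'n' }
  L → L E: FIRST = { 'n' }
Productions for E:
  E → E c id: FIRST = { 'c', 'n' }
  E → c E: FIRST = { 'c' }
  E → n n L: FIRST = { 'n' }

Conflict for L: L → n and L → L E
  Overlap: { 'n' }
Conflict for E: E → E c id and E → c E
  Overlap: { 'c' }
Conflict for E: E → E c id and E → n n L
  Overlap: { 'n' }

Answer: Yes. L → n / L → L E on { 'n' }; E → E c id / E → c E on { 'c' }; E → E c id / E → n n L on { 'n' }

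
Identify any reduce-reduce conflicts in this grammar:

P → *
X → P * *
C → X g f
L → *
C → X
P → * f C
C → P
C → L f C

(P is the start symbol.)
Augment with P' → P and build the canonical LR(0) collection (I0 = CLOSURE({[P' → . P]}), then GOTO on every symbol after a dot until no new states appear). It has 15 states:
  I0: { [P → . * f C], [P → . *], [P' → . P] }  — shift
  I1: { [P → * . f C], [P → * .] }  — shift, reduce
  I2: { [P' → P .] }  — accept
  I3: { [C → . L f C], [C → . P], [C → . X g f], [C → . X], [L → . *], [P → * f . C], [P → . * f C], [P → . *], [X → . P * *] }  — shift
  I4: { [L → * .], [P → * . f C], [P → * .] }  — shift, 2 reduces
  I5: { [P → * f C .] }  — reduce
  I6: { [C → L . f C] }  — shift
  I7: { [C → P .], [X → P . * *] }  — shift, reduce
  I8: { [C → X . g f], [C → X .] }  — shift, reduce
  I9: { [C → X g . f] }  — shift
  I10: { [C → X g f .] }  — reduce
  I11: { [X → P * . *] }  — shift
  I12: { [X → P * * .] }  — reduce
  I13: { [C → . L f C], [C → . P], [C → . X g f], [C → . X], [C → L f . C], [L → . *], [P → . * f C], [P → . *], [X → . P * *] }  — shift
  I14: { [C → L f C .] }  — reduce

I4 contains complete items [L → * .], [P → * .] — reduce-reduce conflict.

Answer: Yes — I4: [L → * .] vs [P → * .]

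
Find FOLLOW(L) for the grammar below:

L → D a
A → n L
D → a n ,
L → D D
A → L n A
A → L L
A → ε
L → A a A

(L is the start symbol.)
{ $, 'a', 'n' }

To compute FOLLOW(L), find every occurrence of L on a right-hand side N → α L β: add FIRST(β) \ {ε}, and if β is empty or nullable also add FOLLOW(N). Iterate to a fixed point.

L is the start symbol, so $ ∈ FOLLOW(L).
In A → n L: L is at the end, add FOLLOW(A)
In A → L n A: L is followed by n A, add FIRST(n A) \ {ε} = { 'n' }
In A → L L: L is followed by L, add FIRST(L) \ {ε} = { 'a', 'n' }
In A → L L: L is at the end, add FOLLOW(A)

The FOLLOW sets referred to above (computed the same way, to a fixed point):
  FOLLOW(A) = { $, 'a', 'n' }

Taking the union: FOLLOW(L) = { $, 'a', 'n' }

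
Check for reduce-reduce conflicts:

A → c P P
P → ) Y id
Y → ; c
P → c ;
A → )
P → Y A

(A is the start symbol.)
No reduce-reduce conflicts

A reduce-reduce conflict occurs when an LR(0) state has two complete items [A → α .] and [B → β .] — both call for a reduction, and with no lookahead the parser cannot choose between them.

Augment with A' → A and build the canonical LR(0) collection (I0 = CLOSURE({[A' → . A]}), then GOTO on every symbol after a dot until no new states appear). It has 15 states:
  I0: { [A → . )], [A → . c P P], [A' → . A] }  — shift
  I1: { [A → ) .] }  — reduce
  I2: { [A' → A .] }  — accept
  I3: { [A → c . P P], [P → . ) Y id], [P → . Y A], [P → . c ;], [Y → . ; c] }  — shift
  I4: { [P → ) . Y id], [Y → . ; c] }  — shift
  I5: { [Y → ; . c] }  — shift
  I6: { [A → c P . P], [P → . ) Y id], [P → . Y A], [P → . c ;], [Y → . ; c] }  — shift
  I7: { [A → . )], [A → . c P P], [P → Y . A] }  — shift
  I8: { [P → c . ;] }  — shift
  I9: { [P → c ; .] }  — reduce
  I10: { [P → Y A .] }  — reduce
  I11: { [A → c P P .] }  — reduce
  I12: { [Y → ; c .] }  — reduce
  I13: { [P → ) Y . id] }  — shift
  I14: { [P → ) Y id .] }  — reduce

No state contains more than one complete item.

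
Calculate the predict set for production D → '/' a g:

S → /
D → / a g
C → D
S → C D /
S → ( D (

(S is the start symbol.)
{ '/' }

PREDICT(D → '/' a g) = (FIRST(RHS) \ {ε}) ∪ (FOLLOW(D) if ε ∈ FIRST(RHS), i.e. RHS ⇒* ε)
FIRST('/' a g) = { '/' }
ε ∉ FIRST('/' a g), so FOLLOW(D) is not added.
PREDICT(D → '/' a g) = { '/' }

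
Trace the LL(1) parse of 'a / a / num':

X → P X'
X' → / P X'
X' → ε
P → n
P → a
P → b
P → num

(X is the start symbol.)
Stack is shown with the top on the left.

Stack     Input          Action
-------------------------------
X $       a / a / num $  output X → P X'
P X' $    a / a / num $  output P → a
a X' $    a / a / num $  match 'a'
X' $      / a / num $    output X' → / P X'
/ P X' $  / a / num $    match '/'
P X' $    a / num $      output P → a
a X' $    a / num $      match 'a'
X' $      / num $        output X' → / P X'
/ P X' $  / num $        match '/'
P X' $    num $          output P → num
num X' $  num $          match 'num'
X' $      $              output X' → ε
$         $              accept

The string is accepted.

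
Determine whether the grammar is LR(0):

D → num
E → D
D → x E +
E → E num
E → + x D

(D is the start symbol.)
A grammar is LR(0) if no state in the canonical LR(0) collection has:
  - both a shift item (dot before a terminal) and a complete item (shift-reduce conflict), or
  - two or more complete items (reduce-reduce conflict; the accept item [D' → D .] counts as a complete item here).

Augment with D' → D and build the canonical LR(0) collection (I0 = CLOSURE({[D' → . D]}), then GOTO on every symbol after a dot until no new states appear). It has 11 states:
  I0: { [D → . num], [D → . x E +], [D' → . D] }  — shift
  I1: { [D' → D .] }  — accept
  I2: { [D → num .] }  — reduce
  I3: { [D → . num], [D → . x E +], [D → x . E +], [E → . + x D], [E → . D], [E → . E num] }  — shift
  I4: { [E → + . x D] }  — shift
  I5: { [E → D .] }  — reduce
  I6: { [D → x E . +], [E → E . num] }  — shift
  I7: { [D → x E + .] }  — reduce
  I8: { [E → E num .] }  — reduce
  I9: { [D → . num], [D → . x E +], [E → + x . D] }  — shift
  I10: { [E → + x D .] }  — reduce

Every state is either a pure shift/goto state or contains exactly one complete item and nothing to shift — no conflicts. The grammar is LR(0).

Answer: Yes, the grammar is LR(0)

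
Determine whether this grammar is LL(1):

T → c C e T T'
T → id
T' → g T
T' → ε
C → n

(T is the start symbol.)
A grammar is LL(1) if for each non-terminal N with multiple productions, the predict sets of those productions are pairwise disjoint, where PREDICT(N → α) = (FIRST(α) \ {ε}) ∪ (FOLLOW(N) if α ⇒* ε).

Relevant sets:
  FOLLOW(T') = { $, 'g' }

For T:
  PREDICT(T → c C e T T') = { 'c' }
  PREDICT(T → id) = { 'id' }
For T':
  PREDICT(T' → g T) = { 'g' }
  PREDICT(T' → ε) = { $, 'g' }
C has a single production, so nothing to check there.

Conflict found: Predict set conflict for T': { 'g' }
The grammar is NOT LL(1).

Answer: No. Predict set conflict for T': { 'g' }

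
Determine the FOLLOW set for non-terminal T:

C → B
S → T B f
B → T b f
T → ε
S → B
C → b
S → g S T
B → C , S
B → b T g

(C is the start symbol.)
To compute FOLLOW(T), find every occurrence of T on a right-hand side N → α T β: add FIRST(β) \ {ε}, and if β is empty or nullable also add FOLLOW(N). Iterate to a fixed point.

In S → T B f: T is followed by B f, add FIRST(B f) \ {ε} = { 'b' }
In B → T b f: T is followed by b f, add FIRST(b f) \ {ε} = { 'b' }
In S → g S T: T is at the end, add FOLLOW(S)
In B → b T g: T is followed by g, add FIRST(g) \ {ε} = { 'g' }

The FOLLOW sets referred to above (computed the same way, to a fixed point):
  FOLLOW(S) = { $, ',', 'f' }

Taking the union: FOLLOW(T) = { $, ',', 'b', 'f', 'g' }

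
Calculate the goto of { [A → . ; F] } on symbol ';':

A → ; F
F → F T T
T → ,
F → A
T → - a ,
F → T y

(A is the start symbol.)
{ [A → . ; F], [A → ; . F], [F → . A], [F → . F T T], [F → . T y], [T → . ,], [T → . - a ,] }

GOTO(I, ';') = CLOSURE({ [A → αX.β] : [A → α.Xβ] ∈ I, X = ';' })

Items with dot before ';', with the dot advanced:
  [A → . ; F] → [A → ; . F]
Closure of the advanced items:
  [A → ; . F] has the dot before F: add [F → . F T T], [F → . A], [F → . T y]
  [F → . A] has the dot before A: add [A → . ; F]
  [F → . T y] has the dot before T: add [T → . ,], [T → . - a ,]

GOTO = { [A → . ; F], [A → ; . F], [F → . A], [F → . F T T], [F → . T y], [T → . ,], [T → . - a ,] }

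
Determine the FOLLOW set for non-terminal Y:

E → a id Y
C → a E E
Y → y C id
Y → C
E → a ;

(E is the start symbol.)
{ $, 'a', 'id' }

To compute FOLLOW(Y), find every occurrence of Y on a right-hand side N → α Y β: add FIRST(β) \ {ε}, and if β is empty or nullable also add FOLLOW(N). Iterate to a fixed point.

In E → a id Y: Y is at the end, add FOLLOW(E)

The FOLLOW sets referred to above (computed the same way, to a fixed point):
  FOLLOW(E) = { $, 'a', 'id' }

Taking the union: FOLLOW(Y) = { $, 'a', 'id' }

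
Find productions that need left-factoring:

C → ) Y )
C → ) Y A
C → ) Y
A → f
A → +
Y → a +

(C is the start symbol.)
Left-factoring is needed when two productions for the same non-terminal
share a common prefix on the right-hand side.

Productions for C:
  C → ) Y )
  C → ) Y A
  C → ) Y
Productions for A:
  A → f
  A → +

Found common prefix ') Y' in productions for C

Answer: Yes, C has productions with common prefix ') Y'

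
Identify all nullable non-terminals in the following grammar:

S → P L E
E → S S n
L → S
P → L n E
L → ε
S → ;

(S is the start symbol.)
{ 'L' }

A non-terminal is nullable if it can derive ε (the empty string): either it has an ε-production, or it has a production whose right-hand side consists entirely of nullable non-terminals.

ε-productions: L → ε
So L is immediately nullable.
No further non-terminal can be added: every production for the remaining non-terminals contains a terminal or a non-nullable non-terminal.
Nullable = { 'L' }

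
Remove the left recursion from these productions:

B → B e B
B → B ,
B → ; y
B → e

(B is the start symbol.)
B is directly left-recursive. The standard transformation for
  A → A α₁ | ... | A α_m | β₁ | ... | β_n
is
  A  → β₁ A' | ... | β_n A'
  A' → α₁ A' | ... | α_m A' | ε

B → ; y becomes B → ; y B'
B → e becomes B → e B'
B → B e B becomes B' → e B B'
B → B , becomes B' → , B'
Add B' → ε

Resulting grammar:
B → ; y B'
B → e B'
B' → e B B'
B' → , B'
B' → ε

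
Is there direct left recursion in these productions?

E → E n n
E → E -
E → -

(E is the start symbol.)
Yes, E is left-recursive

E → E n n: LEFT RECURSIVE (starts with E)
E → E -: LEFT RECURSIVE (starts with E)
E → -: starts with '-'

The grammar has direct left recursion on: E.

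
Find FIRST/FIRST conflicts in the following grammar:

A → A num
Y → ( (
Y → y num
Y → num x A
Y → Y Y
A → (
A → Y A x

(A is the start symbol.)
Yes. A → A num / A → '(' on { '(' }; A → A num / A → Y A x on { '(', 'num', 'y' }; A → '(' / A → Y A x on { '(' }; Y → '(' '(' / Y → Y Y on { '(' }; Y → y num / Y → Y Y on { 'y' }; Y → num x A / Y → Y Y on { 'num' }

FIRST sets of the non-terminals at (or reachable through a nullable prefix from) the front of some alternative:
  FIRST(A) = { '(', 'num', 'y' }
  FIRST(Y) = { '(', 'num', 'y' }

Productions for A:
  A → A num: FIRST = { '(', 'num', 'y' }
  A → (: FIRST = { '(' }
  A → Y A x: FIRST = { '(', 'num', 'y' }
Productions for Y:
  Y → ( (: FIRST = { '(' }
  Y → y num: FIRST = { 'y' }
  Y → num x A: FIRST = { 'num' }
  Y → Y Y: FIRST = { '(', 'num', 'y' }

Conflict for A: A → A num and A → (
  Overlap: { '(' }
Conflict for A: A → A num and A → Y A x
  Overlap: { '(', 'num', 'y' }
Conflict for A: A → ( and A → Y A x
  Overlap: { '(' }
Conflict for Y: Y → ( ( and Y → Y Y
  Overlap: { '(' }
Conflict for Y: Y → y num and Y → Y Y
  Overlap: { 'y' }
Conflict for Y: Y → num x A and Y → Y Y
  Overlap: { 'num' }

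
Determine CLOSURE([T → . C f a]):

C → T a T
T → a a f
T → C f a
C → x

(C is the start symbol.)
To compute CLOSURE, for each item [A → α.Bβ] where B is a non-terminal, add [B → .γ] for all productions B → γ; repeat for the newly added items until nothing changes.

Start with: [T → . C f a]
  [T → . C f a] has the dot before C: add [C → . T a T], [C → . x]
  [C → . T a T] has the dot before T: add [T → . a a f]
No further items can be added.

CLOSURE = { [C → . T a T], [C → . x], [T → . C f a], [T → . a a f] }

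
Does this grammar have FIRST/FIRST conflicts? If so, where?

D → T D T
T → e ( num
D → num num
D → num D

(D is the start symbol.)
Yes. D → num num / D → num D on { 'num' }

A FIRST/FIRST conflict occurs when two productions N → α and N → β for the same non-terminal have FIRST(α) ∩ FIRST(β) ≠ ∅ (with ε ∈ FIRST of a nullable right-hand side, so two nullable alternatives also conflict).

FIRST sets of the non-terminals at (or reachable through a nullable prefix from) the front of some alternative:
  FIRST(T) = { 'e' }

Productions for D:
  D → T D T: FIRST = { 'e' }
  D → num num: FIRST = { 'num' }
  D → num D: FIRST = { 'num' }
T has only one production, so no FIRST/FIRST conflict is possible there.

Conflict for D: D → num num and D → num D
  Overlap: { 'num' }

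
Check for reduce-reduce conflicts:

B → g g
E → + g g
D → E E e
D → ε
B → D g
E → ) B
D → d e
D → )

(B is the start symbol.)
A reduce-reduce conflict occurs when an LR(0) state has two complete items [A → α .] and [B → β .] — both call for a reduction, and with no lookahead the parser cannot choose between them.

Augment with B' → B and build the canonical LR(0) collection (I0 = CLOSURE({[B' → . B]}), then GOTO on every symbol after a dot until no new states appear). It has 17 states:
  I0: { [B → . D g], [B → . g g], [B' → . B], [D → . )], [D → . E E e], [D → . d e], [D → .], [E → . ) B], [E → . + g g] }  — shift, reduce
  I1: { [B → . D g], [B → . g g], [D → ) .], [D → . )], [D → . E E e], [D → . d e], [D → .], [E → ) . B], [E → . ) B], [E → . + g g] }  — shift, 2 reduces
  I2: { [E → + . g g] }  — shift
  I3: { [B' → B .] }  — accept
  I4: { [B → D . g] }  — shift
  I5: { [D → E . E e], [E → . ) B], [E → . + g g] }  — shift
  I6: { [D → d . e] }  — shift
  I7: { [B → g . g] }  — shift
  I8: { [B → g g .] }  — reduce
  I9: { [D → d e .] }  — reduce
  I10: { [B → . D g], [B → . g g], [D → . )], [D → . E E e], [D → . d e], [D → .], [E → ) . B], [E → . ) B], [E → . + g g] }  — shift, reduce
  I11: { [D → E E . e] }  — shift
  I12: { [D → E E e .] }  — reduce
  I13: { [E → ) B .] }  — reduce
  I14: { [B → D g .] }  — reduce
  I15: { [E → + g . g] }  — shift
  I16: { [E → + g g .] }  — reduce

I1 contains complete items [D → .], [D → ) .] — reduce-reduce conflict.

Answer: Yes — I1: [D → .] vs [D → ) .]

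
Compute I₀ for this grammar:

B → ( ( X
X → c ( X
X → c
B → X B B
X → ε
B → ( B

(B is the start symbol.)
First, augment the grammar with B' → B
I₀ = CLOSURE({ [B' → . B] }):
  [B' → . B] has the dot before B: add [B → . ( ( X], [B → . X B B], [B → . ( B]
  [B → . X B B] has the dot before X: add [X → . c ( X], [X → . c], [X → .]
No further items can be added.

I₀ = { [B → . ( ( X], [B → . ( B], [B → . X B B], [B' → . B], [X → . c ( X], [X → . c], [X → .] }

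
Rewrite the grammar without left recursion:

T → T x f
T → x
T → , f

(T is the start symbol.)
T → x T'
T → , f T'
T' → x f T'
T' → ε

T is directly left-recursive. The standard transformation for
  A → A α₁ | ... | A α_m | β₁ | ... | β_n
is
  A  → β₁ A' | ... | β_n A'
  A' → α₁ A' | ... | α_m A' | ε

T → x becomes T → x T'
T → , f becomes T → , f T'
T → T x f becomes T' → x f T'
Add T' → ε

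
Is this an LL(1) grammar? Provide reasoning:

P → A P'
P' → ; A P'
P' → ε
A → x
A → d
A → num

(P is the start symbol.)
Yes, the grammar is LL(1).

Relevant sets:
  FOLLOW(P') = { $ }

For P':
  PREDICT(P' → ';' A P') = { ';' }
  PREDICT(P' → ε) = { $ }
For A:
  PREDICT(A → x) = { 'x' }
  PREDICT(A → d) = { 'd' }
  PREDICT(A → num) = { 'num' }
P has a single production, so nothing to check there.

All predict sets are disjoint. The grammar IS LL(1).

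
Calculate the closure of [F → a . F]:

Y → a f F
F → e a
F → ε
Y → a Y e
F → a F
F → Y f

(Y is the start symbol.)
{ [F → . Y f], [F → . a F], [F → . e a], [F → .], [F → a . F], [Y → . a Y e], [Y → . a f F] }

To compute CLOSURE, for each item [A → α.Bβ] where B is a non-terminal, add [B → .γ] for all productions B → γ; repeat for the newly added items until nothing changes.

Start with: [F → a . F]
  [F → a . F] has the dot before F: add [F → . e a], [F → .], [F → . a F], [F → . Y f]
  [F → . Y f] has the dot before Y: add [Y → . a f F], [Y → . a Y e]
No further items can be added.

CLOSURE = { [F → . Y f], [F → . a F], [F → . e a], [F → .], [F → a . F], [Y → . a Y e], [Y → . a f F] }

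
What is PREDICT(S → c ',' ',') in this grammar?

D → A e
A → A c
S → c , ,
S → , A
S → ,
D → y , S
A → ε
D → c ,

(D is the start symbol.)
{ 'c' }

PREDICT(S → c ',' ',') = (FIRST(RHS) \ {ε}) ∪ (FOLLOW(S) if ε ∈ FIRST(RHS), i.e. RHS ⇒* ε)
FIRST(c ',' ',') = { 'c' }
ε ∉ FIRST(c ',' ','), so FOLLOW(S) is not added.
PREDICT(S → c ',' ',') = { 'c' }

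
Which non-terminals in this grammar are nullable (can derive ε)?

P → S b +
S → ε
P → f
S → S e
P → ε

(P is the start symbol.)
{ 'P', 'S' }

A non-terminal is nullable if it can derive ε (the empty string): either it has an ε-production, or it has a production whose right-hand side consists entirely of nullable non-terminals.

ε-productions: S → ε, P → ε
So S, P are immediately nullable.
Every non-terminal is now nullable.
Nullable = { 'P', 'S' }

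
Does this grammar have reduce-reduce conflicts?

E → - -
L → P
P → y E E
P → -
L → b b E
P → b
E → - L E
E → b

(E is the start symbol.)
Augment with E' → E and build the canonical LR(0) collection (I0 = CLOSURE({[E' → . E]}), then GOTO on every symbol after a dot until no new states appear). It has 14 states:
  I0: { [E → . - -], [E → . - L E], [E → . b], [E' → . E] }  — shift
  I1: { [E → - . -], [E → - . L E], [L → . P], [L → . b b E], [P → . -], [P → . b], [P → . y E E] }  — shift
  I2: { [E' → E .] }  — accept
  I3: { [E → b .] }  — reduce
  I4: { [E → - - .], [P → - .] }  — 2 reduces
  I5: { [E → - L . E], [E → . - -], [E → . - L E], [E → . b] }  — shift
  I6: { [L → P .] }  — reduce
  I7: { [L → b . b E], [P → b .] }  — shift, reduce
  I8: { [E → . - -], [E → . - L E], [E → . b], [P → y . E E] }  — shift
  I9: { [E → . - -], [E → . - L E], [E → . b], [P → y E . E] }  — shift
  I10: { [P → y E E .] }  — reduce
  I11: { [E → . - -], [E → . - L E], [E → . b], [L → b b . E] }  — shift
  I12: { [L → b b E .] }  — reduce
  I13: { [E → - L E .] }  — reduce

I4 contains complete items [E → - - .], [P → - .] — reduce-reduce conflict.

Answer: Yes — I4: [E → - - .] vs [P → - .]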